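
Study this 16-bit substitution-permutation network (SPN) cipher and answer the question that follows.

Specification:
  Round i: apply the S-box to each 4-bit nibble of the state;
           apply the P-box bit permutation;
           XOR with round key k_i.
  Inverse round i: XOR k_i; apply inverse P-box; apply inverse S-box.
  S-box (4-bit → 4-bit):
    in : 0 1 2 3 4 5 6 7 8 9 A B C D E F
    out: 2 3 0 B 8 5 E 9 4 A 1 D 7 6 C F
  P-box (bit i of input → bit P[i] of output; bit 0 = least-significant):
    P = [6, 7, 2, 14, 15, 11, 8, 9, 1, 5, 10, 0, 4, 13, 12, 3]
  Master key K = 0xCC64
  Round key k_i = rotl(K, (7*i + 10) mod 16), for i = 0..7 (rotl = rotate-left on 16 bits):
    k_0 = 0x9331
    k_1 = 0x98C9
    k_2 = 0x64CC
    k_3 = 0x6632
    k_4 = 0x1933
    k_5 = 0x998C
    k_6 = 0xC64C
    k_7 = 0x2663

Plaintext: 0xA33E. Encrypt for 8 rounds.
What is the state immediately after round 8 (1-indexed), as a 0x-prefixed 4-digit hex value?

s_0 = plaintext = 0xA33E
s_1 = Round(s_0, k_0) = 0x5906
s_2 = Round(s_1, k_1) = 0xC07C
s_3 = Round(s_2, k_2) = 0xD638
s_4 = Round(s_3, k_3) = 0xD817
s_5 = Round(s_4, k_4) = 0xE573
s_6 = Round(s_5, k_5) = 0x4F46
s_7 = Round(s_6, k_6) = 0x80E3
s_8 = Round(s_7, k_7) = 0x7583

0x7583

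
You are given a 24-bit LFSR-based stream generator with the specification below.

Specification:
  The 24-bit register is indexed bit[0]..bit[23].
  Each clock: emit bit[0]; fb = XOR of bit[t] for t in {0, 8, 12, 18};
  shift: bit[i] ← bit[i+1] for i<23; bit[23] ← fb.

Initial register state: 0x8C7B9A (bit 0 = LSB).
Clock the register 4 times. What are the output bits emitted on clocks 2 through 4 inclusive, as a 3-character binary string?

reg_0 = 0x8C7B9A
clock 1: out=0, reg = 0xC63DCD
clock 2: out=1, reg = 0x631EE6
clock 3: out=0, reg = 0xB18F73
clock 4: out=1, reg = 0x58C7B9

101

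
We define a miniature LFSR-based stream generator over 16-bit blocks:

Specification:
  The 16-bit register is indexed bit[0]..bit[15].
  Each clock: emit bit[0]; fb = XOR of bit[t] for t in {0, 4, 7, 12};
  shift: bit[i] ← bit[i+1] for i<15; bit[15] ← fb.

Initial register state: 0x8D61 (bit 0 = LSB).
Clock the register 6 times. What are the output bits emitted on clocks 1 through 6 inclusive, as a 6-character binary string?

reg_0 = 0x8D61
clock 1: out=1, reg = 0xC6B0
clock 2: out=0, reg = 0x6358
clock 3: out=0, reg = 0xB1AC
clock 4: out=0, reg = 0x58D6
clock 5: out=0, reg = 0xAC6B
clock 6: out=1, reg = 0xD635

100001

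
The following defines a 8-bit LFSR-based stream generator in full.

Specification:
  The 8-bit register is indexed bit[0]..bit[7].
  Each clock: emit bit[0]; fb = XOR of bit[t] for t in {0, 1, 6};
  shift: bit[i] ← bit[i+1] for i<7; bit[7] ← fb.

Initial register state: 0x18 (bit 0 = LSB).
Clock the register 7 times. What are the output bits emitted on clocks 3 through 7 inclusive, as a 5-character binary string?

01100

reg_0 = 0x18
clock 1: out=0, reg = 0x0C
clock 2: out=0, reg = 0x06
clock 3: out=0, reg = 0x83
clock 4: out=1, reg = 0x41
clock 5: out=1, reg = 0x20
clock 6: out=0, reg = 0x10
clock 7: out=0, reg = 0x08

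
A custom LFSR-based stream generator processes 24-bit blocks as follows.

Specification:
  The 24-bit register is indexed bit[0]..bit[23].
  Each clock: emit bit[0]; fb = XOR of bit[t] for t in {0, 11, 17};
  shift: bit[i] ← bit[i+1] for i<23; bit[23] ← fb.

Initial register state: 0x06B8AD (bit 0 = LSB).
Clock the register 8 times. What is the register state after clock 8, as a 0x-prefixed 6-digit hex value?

0xF906B8

reg_0 = 0x06B8AD
clock 1: out=1, reg = 0x835C56
clock 2: out=0, reg = 0x41AE2B
clock 3: out=1, reg = 0x20D715
clock 4: out=1, reg = 0x906B8A
clock 5: out=0, reg = 0xC835C5
clock 6: out=1, reg = 0xE41AE2
clock 7: out=0, reg = 0xF20D71
clock 8: out=1, reg = 0xF906B8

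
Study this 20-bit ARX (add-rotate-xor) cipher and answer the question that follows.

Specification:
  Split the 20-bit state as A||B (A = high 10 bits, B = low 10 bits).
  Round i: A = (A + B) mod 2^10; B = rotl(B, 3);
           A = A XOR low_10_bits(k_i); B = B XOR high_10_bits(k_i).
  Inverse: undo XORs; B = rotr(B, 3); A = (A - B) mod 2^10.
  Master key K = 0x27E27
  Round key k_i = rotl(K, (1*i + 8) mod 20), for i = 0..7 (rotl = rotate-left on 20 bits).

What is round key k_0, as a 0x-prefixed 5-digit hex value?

K = 0x27E27
k_0 = rotl(K, (1*0+8) mod 20) = rotl(K, 8) = 0xE2727

0xE2727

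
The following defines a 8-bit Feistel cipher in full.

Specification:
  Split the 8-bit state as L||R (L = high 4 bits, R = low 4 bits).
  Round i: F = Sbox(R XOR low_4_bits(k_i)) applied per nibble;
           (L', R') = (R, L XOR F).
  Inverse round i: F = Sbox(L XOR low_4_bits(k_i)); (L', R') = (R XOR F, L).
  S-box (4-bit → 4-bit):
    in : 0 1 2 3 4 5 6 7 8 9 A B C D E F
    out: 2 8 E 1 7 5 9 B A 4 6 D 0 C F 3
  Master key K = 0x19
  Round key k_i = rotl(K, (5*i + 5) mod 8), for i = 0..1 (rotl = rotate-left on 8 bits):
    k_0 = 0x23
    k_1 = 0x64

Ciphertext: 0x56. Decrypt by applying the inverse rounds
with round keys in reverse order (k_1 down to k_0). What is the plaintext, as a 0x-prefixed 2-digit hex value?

0x9E

s_0 = ciphertext = 0x56
s_1 = InvRound(s_0, k_1) = 0xE5
s_2 = InvRound(s_1, k_0) = 0x9E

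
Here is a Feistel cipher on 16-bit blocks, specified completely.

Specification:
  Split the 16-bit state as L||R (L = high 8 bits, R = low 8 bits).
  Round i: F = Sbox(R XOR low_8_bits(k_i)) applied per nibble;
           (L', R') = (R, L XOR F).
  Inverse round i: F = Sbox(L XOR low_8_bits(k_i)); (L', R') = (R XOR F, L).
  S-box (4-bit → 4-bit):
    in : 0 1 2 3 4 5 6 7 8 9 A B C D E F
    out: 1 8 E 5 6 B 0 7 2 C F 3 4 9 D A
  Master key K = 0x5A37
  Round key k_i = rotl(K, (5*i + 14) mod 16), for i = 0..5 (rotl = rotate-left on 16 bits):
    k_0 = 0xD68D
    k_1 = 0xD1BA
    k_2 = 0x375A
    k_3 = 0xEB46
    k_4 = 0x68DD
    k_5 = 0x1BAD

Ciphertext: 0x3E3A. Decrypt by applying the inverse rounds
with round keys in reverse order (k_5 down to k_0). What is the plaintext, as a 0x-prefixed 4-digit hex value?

s_0 = ciphertext = 0x3E3A
s_1 = InvRound(s_0, k_5) = 0xFF3E
s_2 = InvRound(s_1, k_4) = 0xD0FF
s_3 = InvRound(s_2, k_3) = 0x3FD0
s_4 = InvRound(s_3, k_2) = 0xDB3F
s_5 = InvRound(s_4, k_1) = 0x37DB
s_6 = InvRound(s_5, k_0) = 0xE437

0xE437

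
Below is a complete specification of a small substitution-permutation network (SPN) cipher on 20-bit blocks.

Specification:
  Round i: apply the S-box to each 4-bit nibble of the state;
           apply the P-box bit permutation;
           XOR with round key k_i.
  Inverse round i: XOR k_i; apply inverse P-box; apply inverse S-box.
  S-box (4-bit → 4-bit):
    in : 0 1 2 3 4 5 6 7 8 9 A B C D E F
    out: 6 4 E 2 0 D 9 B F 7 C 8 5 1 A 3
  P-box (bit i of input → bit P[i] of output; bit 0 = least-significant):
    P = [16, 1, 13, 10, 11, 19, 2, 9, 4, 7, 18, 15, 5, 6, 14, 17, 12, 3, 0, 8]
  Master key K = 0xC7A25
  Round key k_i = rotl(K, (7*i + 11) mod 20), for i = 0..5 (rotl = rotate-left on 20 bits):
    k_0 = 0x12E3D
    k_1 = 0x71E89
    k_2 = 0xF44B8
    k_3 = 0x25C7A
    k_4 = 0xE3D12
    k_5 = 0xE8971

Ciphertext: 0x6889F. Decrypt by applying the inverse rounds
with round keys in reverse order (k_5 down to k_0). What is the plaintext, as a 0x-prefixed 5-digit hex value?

0x329E1

s_0 = ciphertext = 0x6889F
s_1 = InvRound(s_0, k_5) = 0xEF303
s_2 = InvRound(s_1, k_4) = 0x1166B
s_3 = InvRound(s_2, k_3) = 0x1AD6D
s_4 = InvRound(s_3, k_2) = 0xA2891
s_5 = InvRound(s_4, k_1) = 0xF4CE5
s_6 = InvRound(s_5, k_0) = 0x329E1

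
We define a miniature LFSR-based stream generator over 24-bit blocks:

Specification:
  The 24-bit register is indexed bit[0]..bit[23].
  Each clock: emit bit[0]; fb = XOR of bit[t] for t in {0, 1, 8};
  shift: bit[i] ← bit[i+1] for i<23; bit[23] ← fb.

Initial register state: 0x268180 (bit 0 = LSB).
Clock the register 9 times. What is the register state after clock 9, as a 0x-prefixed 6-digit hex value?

reg_0 = 0x268180
clock 1: out=0, reg = 0x9340C0
clock 2: out=0, reg = 0x49A060
clock 3: out=0, reg = 0x24D030
clock 4: out=0, reg = 0x126818
clock 5: out=0, reg = 0x09340C
clock 6: out=0, reg = 0x049A06
clock 7: out=0, reg = 0x824D03
clock 8: out=1, reg = 0xC12681
clock 9: out=1, reg = 0xE09340

0xE09340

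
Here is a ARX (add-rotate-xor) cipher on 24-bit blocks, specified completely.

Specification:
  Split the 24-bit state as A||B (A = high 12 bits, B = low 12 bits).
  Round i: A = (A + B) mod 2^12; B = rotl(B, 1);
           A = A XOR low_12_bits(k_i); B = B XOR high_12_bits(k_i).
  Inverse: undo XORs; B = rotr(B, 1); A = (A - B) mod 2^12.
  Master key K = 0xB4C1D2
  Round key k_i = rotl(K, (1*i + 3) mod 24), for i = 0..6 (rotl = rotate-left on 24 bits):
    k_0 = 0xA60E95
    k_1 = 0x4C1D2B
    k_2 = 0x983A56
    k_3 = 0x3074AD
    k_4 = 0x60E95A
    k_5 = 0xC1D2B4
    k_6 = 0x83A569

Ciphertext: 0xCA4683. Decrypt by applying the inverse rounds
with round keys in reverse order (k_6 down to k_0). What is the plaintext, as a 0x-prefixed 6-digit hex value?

s_0 = ciphertext = 0xCA4683
s_1 = InvRound(s_0, k_6) = 0xA71F5C
s_2 = InvRound(s_1, k_5) = 0xF259A0
s_3 = InvRound(s_2, k_4) = 0xEA87D7
s_4 = InvRound(s_3, k_3) = 0x79D268
s_5 = InvRound(s_4, k_2) = 0xFD6DF5
s_6 = InvRound(s_5, k_1) = 0xE6349A
s_7 = InvRound(s_6, k_0) = 0x97977D

0x97977D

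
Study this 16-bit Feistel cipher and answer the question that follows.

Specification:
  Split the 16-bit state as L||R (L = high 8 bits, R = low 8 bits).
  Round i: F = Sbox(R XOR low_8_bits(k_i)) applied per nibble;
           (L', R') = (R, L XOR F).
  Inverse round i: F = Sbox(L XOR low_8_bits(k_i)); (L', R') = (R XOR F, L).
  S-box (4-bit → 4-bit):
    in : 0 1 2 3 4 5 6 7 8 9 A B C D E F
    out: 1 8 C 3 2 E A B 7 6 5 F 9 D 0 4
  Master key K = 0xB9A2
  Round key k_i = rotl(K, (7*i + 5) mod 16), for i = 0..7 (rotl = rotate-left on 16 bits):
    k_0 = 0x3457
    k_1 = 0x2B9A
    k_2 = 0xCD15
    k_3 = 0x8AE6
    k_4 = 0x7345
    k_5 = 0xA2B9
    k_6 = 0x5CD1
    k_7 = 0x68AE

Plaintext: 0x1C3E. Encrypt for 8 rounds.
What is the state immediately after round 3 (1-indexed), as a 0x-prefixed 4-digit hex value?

0xFFBF

s_0 = plaintext = 0x1C3E
s_1 = Round(s_0, k_0) = 0x3EBA
s_2 = Round(s_1, k_1) = 0xBAFF
s_3 = Round(s_2, k_2) = 0xFFBF
s_4 = Round(s_3, k_3) = 0xBF19
s_5 = Round(s_4, k_4) = 0x1956
s_6 = Round(s_5, k_5) = 0x561D
s_7 = Round(s_6, k_6) = 0x1DCF
s_8 = Round(s_7, k_7) = 0xCFB5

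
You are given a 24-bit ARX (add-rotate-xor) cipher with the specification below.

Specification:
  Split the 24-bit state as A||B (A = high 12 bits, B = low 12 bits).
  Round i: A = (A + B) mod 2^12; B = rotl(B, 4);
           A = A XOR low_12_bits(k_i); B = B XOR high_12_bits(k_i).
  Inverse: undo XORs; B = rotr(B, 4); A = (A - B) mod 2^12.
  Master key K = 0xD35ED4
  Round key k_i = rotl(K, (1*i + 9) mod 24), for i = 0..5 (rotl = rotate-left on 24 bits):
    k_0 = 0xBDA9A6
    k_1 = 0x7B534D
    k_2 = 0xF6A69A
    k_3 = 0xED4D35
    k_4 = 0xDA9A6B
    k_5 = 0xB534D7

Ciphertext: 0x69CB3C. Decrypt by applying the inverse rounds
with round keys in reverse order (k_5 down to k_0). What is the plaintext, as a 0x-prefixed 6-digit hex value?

s_0 = ciphertext = 0x69CB3C
s_1 = InvRound(s_0, k_5) = 0x345F06
s_2 = InvRound(s_1, k_4) = 0xA04F2A
s_3 = InvRound(s_2, k_3) = 0x912E1F
s_4 = InvRound(s_3, k_2) = 0xA71517
s_5 = InvRound(s_4, k_1) = 0x71222A
s_6 = InvRound(s_5, k_0) = 0xE1509F

0xE1509F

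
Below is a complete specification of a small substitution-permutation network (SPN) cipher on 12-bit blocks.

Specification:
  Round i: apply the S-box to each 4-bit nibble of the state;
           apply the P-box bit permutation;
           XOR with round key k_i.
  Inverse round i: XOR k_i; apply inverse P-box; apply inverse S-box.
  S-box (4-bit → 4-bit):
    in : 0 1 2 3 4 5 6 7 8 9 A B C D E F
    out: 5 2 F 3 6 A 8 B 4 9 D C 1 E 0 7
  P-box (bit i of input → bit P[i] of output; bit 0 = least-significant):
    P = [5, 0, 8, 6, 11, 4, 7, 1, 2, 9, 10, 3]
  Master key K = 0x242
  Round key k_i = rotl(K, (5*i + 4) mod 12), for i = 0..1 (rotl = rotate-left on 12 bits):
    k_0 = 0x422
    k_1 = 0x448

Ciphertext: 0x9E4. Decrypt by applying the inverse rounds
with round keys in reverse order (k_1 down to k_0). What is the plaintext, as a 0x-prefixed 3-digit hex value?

s_0 = ciphertext = 0x9E4
s_1 = InvRound(s_0, k_1) = 0xA00
s_2 = InvRound(s_1, k_0) = 0x49C

0x49C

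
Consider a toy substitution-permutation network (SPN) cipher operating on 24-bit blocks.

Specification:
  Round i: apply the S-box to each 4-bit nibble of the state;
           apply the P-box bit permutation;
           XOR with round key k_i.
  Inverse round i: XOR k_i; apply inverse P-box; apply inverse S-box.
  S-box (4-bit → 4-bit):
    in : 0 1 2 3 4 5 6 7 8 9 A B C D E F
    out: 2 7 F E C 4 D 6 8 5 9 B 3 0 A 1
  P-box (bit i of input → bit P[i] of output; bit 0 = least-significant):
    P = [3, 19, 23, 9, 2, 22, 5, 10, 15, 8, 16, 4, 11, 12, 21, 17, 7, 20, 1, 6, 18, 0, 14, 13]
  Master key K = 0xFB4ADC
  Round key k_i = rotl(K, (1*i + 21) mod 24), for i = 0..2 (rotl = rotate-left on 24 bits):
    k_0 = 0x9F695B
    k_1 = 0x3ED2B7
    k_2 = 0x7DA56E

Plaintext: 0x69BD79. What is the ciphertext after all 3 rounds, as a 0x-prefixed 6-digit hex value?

s_0 = plaintext = 0x69BD79
s_1 = Round(s_0, k_0) = 0x5911F1
s_2 = Round(s_1, k_1) = 0x970B39
s_3 = Round(s_2, k_2) = 0xA97054

0xA97054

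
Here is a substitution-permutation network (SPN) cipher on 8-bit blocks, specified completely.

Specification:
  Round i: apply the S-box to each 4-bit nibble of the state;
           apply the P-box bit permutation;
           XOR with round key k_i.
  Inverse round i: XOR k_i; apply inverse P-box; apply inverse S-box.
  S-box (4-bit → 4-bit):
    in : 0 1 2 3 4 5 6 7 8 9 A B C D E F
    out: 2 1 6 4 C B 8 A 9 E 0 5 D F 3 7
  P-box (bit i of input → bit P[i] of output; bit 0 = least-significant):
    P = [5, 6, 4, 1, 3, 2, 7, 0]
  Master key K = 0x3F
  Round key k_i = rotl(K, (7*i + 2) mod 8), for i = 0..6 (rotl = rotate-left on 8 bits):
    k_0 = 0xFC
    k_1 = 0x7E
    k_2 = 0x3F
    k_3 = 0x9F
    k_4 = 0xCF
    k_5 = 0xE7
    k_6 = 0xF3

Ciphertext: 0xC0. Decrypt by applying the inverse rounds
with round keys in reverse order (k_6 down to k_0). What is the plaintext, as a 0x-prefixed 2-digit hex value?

0x1A

s_0 = ciphertext = 0xC0
s_1 = InvRound(s_0, k_6) = 0x6C
s_2 = InvRound(s_1, k_5) = 0xC6
s_3 = InvRound(s_2, k_4) = 0x8A
s_4 = InvRound(s_3, k_3) = 0x73
s_5 = InvRound(s_4, k_2) = 0xE0
s_6 = InvRound(s_5, k_1) = 0xF4
s_7 = InvRound(s_6, k_0) = 0x1A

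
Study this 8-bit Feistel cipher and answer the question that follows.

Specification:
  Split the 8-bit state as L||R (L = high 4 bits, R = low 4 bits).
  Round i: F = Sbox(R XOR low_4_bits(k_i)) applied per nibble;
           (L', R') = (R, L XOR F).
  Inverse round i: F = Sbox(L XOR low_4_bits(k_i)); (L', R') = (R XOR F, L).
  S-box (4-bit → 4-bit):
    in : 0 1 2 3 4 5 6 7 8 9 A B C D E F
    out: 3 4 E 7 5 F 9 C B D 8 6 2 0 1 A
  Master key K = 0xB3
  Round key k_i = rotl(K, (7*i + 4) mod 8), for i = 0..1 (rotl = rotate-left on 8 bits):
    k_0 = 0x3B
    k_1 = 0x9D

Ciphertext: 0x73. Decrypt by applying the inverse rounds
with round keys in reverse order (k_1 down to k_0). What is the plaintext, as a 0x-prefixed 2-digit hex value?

s_0 = ciphertext = 0x73
s_1 = InvRound(s_0, k_1) = 0xB7
s_2 = InvRound(s_1, k_0) = 0x4B

0x4B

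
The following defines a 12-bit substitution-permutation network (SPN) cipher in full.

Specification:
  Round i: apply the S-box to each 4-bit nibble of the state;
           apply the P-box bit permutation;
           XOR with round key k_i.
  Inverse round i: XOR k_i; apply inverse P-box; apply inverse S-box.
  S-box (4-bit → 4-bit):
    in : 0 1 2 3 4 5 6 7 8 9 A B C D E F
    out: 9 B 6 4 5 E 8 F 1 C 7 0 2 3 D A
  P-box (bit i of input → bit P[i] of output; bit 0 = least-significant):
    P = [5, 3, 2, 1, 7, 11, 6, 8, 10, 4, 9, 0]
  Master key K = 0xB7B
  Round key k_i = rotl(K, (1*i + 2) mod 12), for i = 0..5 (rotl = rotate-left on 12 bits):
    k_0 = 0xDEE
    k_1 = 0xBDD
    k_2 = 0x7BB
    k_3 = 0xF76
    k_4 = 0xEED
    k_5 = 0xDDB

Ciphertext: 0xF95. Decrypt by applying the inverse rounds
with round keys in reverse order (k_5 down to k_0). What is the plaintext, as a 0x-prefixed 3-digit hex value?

0x72D

s_0 = ciphertext = 0xF95
s_1 = InvRound(s_0, k_5) = 0x335
s_2 = InvRound(s_1, k_4) = 0xD7C
s_3 = InvRound(s_2, k_3) = 0x3BF
s_4 = InvRound(s_3, k_2) = 0x8B3
s_5 = InvRound(s_4, k_1) = 0x397
s_6 = InvRound(s_5, k_0) = 0x72D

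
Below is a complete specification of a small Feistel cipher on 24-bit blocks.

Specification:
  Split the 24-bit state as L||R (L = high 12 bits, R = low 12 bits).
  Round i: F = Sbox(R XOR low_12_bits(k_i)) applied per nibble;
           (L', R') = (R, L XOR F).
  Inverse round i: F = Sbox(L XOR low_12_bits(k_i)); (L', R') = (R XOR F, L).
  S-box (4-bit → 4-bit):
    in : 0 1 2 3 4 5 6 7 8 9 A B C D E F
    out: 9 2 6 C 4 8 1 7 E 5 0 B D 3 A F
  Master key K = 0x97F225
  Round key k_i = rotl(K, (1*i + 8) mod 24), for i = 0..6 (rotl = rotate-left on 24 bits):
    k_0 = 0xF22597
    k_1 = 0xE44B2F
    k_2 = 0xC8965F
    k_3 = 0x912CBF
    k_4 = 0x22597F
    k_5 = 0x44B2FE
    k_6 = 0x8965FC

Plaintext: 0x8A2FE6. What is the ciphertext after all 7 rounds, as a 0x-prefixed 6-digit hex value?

s_0 = plaintext = 0x8A2FE6
s_1 = Round(s_0, k_0) = 0xFE68D0
s_2 = Round(s_1, k_1) = 0x8D0319
s_3 = Round(s_2, k_2) = 0x319091
s_4 = Round(s_3, k_3) = 0x091E73
s_5 = Round(s_4, k_4) = 0xE7370C
s_6 = Round(s_5, k_5) = 0x70C685
s_7 = Round(s_6, k_6) = 0x685B79

0x685B79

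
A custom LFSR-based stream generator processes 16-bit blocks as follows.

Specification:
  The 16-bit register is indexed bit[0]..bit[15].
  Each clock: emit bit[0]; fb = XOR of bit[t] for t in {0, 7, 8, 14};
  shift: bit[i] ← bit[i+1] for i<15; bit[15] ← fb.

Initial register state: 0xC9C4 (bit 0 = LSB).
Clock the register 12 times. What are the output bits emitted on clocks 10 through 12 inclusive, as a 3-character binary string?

reg_0 = 0xC9C4
clock 1: out=0, reg = 0xE4E2
clock 2: out=0, reg = 0x7271
clock 3: out=1, reg = 0x3938
clock 4: out=0, reg = 0x9C9C
clock 5: out=0, reg = 0xCE4E
clock 6: out=0, reg = 0xE727
clock 7: out=1, reg = 0xF393
clock 8: out=1, reg = 0x79C9
clock 9: out=1, reg = 0x3CE4
clock 10: out=0, reg = 0x9E72
clock 11: out=0, reg = 0x4F39
clock 12: out=1, reg = 0xA79C

001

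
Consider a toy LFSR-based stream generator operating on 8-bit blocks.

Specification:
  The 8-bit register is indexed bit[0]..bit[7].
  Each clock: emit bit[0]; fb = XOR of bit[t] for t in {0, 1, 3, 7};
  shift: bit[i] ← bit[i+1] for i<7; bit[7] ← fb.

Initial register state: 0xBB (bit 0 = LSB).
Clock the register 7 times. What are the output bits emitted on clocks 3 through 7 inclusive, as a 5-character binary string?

reg_0 = 0xBB
clock 1: out=1, reg = 0x5D
clock 2: out=1, reg = 0x2E
clock 3: out=0, reg = 0x17
clock 4: out=1, reg = 0x0B
clock 5: out=1, reg = 0x85
clock 6: out=1, reg = 0x42
clock 7: out=0, reg = 0xA1

01110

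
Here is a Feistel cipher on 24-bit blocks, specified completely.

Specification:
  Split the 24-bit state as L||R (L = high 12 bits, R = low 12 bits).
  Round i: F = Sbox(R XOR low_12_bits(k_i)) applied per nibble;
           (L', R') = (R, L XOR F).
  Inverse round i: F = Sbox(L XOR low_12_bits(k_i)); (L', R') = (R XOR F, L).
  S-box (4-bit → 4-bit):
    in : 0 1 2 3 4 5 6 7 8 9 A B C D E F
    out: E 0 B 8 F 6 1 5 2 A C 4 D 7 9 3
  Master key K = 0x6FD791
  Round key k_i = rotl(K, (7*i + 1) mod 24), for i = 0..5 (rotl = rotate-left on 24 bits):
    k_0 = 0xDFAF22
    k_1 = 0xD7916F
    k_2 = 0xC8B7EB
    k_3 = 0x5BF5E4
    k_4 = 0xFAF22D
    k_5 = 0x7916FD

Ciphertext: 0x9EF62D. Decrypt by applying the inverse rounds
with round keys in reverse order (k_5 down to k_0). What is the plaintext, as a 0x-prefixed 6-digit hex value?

0x63CC52

s_0 = ciphertext = 0x9EF62D
s_1 = InvRound(s_0, k_5) = 0x5269EF
s_2 = InvRound(s_1, k_4) = 0xC0B526
s_3 = InvRound(s_2, k_3) = 0xFB5C0B
s_4 = InvRound(s_3, k_2) = 0xE62FB5
s_5 = InvRound(s_4, k_1) = 0xC52E62
s_6 = InvRound(s_5, k_0) = 0x63CC52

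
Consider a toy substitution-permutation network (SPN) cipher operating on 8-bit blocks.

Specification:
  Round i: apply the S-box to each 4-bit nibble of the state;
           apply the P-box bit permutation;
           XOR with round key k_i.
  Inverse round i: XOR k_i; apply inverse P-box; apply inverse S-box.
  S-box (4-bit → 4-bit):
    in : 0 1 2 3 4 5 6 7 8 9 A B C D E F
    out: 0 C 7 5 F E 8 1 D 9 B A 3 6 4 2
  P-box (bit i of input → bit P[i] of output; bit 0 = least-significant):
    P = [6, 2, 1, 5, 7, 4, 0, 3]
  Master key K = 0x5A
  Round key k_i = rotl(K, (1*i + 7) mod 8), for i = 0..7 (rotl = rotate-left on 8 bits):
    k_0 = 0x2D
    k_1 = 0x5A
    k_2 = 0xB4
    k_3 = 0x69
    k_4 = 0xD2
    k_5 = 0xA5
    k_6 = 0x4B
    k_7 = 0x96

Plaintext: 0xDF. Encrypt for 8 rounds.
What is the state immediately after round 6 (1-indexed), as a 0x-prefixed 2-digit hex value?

0x71

s_0 = plaintext = 0xDF
s_1 = Round(s_0, k_0) = 0x38
s_2 = Round(s_1, k_1) = 0xB9
s_3 = Round(s_2, k_2) = 0xCC
s_4 = Round(s_3, k_3) = 0xBD
s_5 = Round(s_4, k_4) = 0xCC
s_6 = Round(s_5, k_5) = 0x71
s_7 = Round(s_6, k_6) = 0xE9
s_8 = Round(s_7, k_7) = 0xF7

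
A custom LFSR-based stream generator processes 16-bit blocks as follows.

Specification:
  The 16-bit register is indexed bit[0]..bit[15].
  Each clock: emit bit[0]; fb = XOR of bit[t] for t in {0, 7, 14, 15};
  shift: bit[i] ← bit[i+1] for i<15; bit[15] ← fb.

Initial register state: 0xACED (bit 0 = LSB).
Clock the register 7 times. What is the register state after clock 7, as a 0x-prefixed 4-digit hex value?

reg_0 = 0xACED
clock 1: out=1, reg = 0xD676
clock 2: out=0, reg = 0x6B3B
clock 3: out=1, reg = 0x359D
clock 4: out=1, reg = 0x1ACE
clock 5: out=0, reg = 0x8D67
clock 6: out=1, reg = 0x46B3
clock 7: out=1, reg = 0xA359

0xA359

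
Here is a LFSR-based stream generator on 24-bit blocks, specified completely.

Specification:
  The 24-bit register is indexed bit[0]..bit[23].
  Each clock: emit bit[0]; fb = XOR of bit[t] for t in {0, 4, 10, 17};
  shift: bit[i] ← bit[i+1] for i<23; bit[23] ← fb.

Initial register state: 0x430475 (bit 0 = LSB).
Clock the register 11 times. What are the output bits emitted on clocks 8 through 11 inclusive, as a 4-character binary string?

reg_0 = 0x430475
clock 1: out=1, reg = 0x21823A
clock 2: out=0, reg = 0x90C11D
clock 3: out=1, reg = 0x48608E
clock 4: out=0, reg = 0x243047
clock 5: out=1, reg = 0x921823
clock 6: out=1, reg = 0x490C11
clock 7: out=1, reg = 0xA48608
clock 8: out=0, reg = 0xD24304
clock 9: out=0, reg = 0xE92182
clock 10: out=0, reg = 0x7490C1
clock 11: out=1, reg = 0xBA4860

0001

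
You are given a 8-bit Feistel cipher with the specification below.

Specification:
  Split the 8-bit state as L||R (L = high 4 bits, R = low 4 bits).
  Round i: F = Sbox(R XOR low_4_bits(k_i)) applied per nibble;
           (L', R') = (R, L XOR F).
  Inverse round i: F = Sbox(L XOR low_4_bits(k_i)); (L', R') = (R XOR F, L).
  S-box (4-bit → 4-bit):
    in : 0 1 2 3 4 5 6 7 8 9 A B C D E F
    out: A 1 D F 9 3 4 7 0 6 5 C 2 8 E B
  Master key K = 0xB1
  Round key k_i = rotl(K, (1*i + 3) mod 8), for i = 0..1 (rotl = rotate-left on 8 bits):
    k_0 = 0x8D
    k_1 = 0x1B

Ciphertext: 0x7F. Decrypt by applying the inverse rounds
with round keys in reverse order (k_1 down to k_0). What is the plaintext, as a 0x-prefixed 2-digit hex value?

s_0 = ciphertext = 0x7F
s_1 = InvRound(s_0, k_1) = 0xD7
s_2 = InvRound(s_1, k_0) = 0xDD

0xDD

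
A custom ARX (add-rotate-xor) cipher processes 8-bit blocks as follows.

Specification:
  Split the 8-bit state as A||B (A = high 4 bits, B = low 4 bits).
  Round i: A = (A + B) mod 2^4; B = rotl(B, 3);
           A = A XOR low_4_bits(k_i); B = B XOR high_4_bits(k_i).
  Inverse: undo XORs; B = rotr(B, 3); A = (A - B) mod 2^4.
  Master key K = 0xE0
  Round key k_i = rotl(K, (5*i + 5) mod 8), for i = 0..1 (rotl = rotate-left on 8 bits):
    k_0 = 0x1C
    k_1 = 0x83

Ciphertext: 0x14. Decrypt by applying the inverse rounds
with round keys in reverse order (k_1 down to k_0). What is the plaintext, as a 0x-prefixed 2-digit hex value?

s_0 = ciphertext = 0x14
s_1 = InvRound(s_0, k_1) = 0x99
s_2 = InvRound(s_1, k_0) = 0x41

0x41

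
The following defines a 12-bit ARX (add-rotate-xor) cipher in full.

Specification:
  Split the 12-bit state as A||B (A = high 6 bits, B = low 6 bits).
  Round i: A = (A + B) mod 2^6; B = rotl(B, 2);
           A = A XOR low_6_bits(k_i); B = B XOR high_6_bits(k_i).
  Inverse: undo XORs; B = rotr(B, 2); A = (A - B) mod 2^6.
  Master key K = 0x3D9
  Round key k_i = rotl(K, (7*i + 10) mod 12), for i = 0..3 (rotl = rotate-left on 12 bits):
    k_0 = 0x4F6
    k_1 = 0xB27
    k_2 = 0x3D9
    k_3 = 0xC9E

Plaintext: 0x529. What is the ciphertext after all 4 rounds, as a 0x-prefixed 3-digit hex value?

s_0 = plaintext = 0x529
s_1 = Round(s_0, k_0) = 0x2F5
s_2 = Round(s_1, k_1) = 0x9FB
s_3 = Round(s_2, k_2) = 0xEE0
s_4 = Round(s_3, k_3) = 0x170

0x170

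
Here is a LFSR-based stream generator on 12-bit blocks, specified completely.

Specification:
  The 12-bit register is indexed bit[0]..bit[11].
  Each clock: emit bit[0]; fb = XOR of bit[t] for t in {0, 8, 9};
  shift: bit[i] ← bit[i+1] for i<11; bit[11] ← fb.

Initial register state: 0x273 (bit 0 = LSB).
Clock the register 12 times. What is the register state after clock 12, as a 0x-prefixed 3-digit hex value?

reg_0 = 0x273
clock 1: out=1, reg = 0x139
clock 2: out=1, reg = 0x09C
clock 3: out=0, reg = 0x04E
clock 4: out=0, reg = 0x027
clock 5: out=1, reg = 0x813
clock 6: out=1, reg = 0xC09
clock 7: out=1, reg = 0xE04
clock 8: out=0, reg = 0xF02
clock 9: out=0, reg = 0x781
clock 10: out=1, reg = 0xBC0
clock 11: out=0, reg = 0x5E0
clock 12: out=0, reg = 0xAF0

0xAF0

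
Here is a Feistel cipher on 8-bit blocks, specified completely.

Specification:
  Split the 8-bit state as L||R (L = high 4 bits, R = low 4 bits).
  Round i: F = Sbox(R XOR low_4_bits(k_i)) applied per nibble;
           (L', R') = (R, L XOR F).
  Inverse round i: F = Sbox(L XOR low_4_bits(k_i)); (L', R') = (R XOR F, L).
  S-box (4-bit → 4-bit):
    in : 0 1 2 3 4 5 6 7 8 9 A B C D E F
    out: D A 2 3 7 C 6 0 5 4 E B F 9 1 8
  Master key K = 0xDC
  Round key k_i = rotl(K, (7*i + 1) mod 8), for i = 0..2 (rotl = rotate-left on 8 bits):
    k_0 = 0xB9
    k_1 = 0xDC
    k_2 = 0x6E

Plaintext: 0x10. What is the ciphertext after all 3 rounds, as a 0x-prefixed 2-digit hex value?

s_0 = plaintext = 0x10
s_1 = Round(s_0, k_0) = 0x05
s_2 = Round(s_1, k_1) = 0x54
s_3 = Round(s_2, k_2) = 0x4B

0x4B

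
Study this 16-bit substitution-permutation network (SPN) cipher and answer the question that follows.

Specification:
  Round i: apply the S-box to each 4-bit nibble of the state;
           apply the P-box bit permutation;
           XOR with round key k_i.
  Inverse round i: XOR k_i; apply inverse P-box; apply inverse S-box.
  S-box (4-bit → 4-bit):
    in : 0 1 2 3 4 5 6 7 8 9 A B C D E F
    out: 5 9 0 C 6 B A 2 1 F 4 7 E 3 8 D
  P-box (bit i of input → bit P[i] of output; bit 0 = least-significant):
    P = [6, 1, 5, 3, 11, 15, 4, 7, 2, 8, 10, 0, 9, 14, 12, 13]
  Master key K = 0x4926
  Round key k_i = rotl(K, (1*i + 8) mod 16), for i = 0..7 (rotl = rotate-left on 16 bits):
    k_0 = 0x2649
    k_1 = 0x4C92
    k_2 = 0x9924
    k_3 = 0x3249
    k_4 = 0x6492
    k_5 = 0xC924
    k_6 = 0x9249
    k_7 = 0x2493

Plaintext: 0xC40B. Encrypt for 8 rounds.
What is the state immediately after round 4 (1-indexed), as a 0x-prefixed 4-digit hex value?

s_0 = plaintext = 0xC40B
s_1 = Round(s_0, k_0) = 0x5B3B
s_2 = Round(s_1, k_1) = 0x2B64
s_3 = Round(s_2, k_2) = 0x1C82
s_4 = Round(s_3, k_3) = 0x1D48
s_5 = Round(s_4, k_4) = 0xC7C6
s_6 = Round(s_5, k_5) = 0x38BE
s_7 = Round(s_6, k_6) = 0x2A55
s_8 = Round(s_7, k_7) = 0xA859

0x1D48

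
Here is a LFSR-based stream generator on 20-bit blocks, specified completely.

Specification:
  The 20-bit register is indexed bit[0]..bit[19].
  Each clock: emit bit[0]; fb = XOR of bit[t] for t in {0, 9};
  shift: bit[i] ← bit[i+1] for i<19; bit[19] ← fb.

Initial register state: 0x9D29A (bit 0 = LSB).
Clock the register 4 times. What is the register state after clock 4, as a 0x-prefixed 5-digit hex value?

reg_0 = 0x9D29A
clock 1: out=0, reg = 0xCE94D
clock 2: out=1, reg = 0xE74A6
clock 3: out=0, reg = 0x73A53
clock 4: out=1, reg = 0x39D29

0x39D29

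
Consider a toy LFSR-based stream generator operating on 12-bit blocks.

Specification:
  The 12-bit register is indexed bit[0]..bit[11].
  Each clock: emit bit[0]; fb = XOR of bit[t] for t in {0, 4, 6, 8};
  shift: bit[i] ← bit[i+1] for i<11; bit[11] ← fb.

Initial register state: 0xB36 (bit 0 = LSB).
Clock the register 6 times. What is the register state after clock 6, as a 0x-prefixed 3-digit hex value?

0x0AC

reg_0 = 0xB36
clock 1: out=0, reg = 0x59B
clock 2: out=1, reg = 0xACD
clock 3: out=1, reg = 0x566
clock 4: out=0, reg = 0x2B3
clock 5: out=1, reg = 0x159
clock 6: out=1, reg = 0x0AC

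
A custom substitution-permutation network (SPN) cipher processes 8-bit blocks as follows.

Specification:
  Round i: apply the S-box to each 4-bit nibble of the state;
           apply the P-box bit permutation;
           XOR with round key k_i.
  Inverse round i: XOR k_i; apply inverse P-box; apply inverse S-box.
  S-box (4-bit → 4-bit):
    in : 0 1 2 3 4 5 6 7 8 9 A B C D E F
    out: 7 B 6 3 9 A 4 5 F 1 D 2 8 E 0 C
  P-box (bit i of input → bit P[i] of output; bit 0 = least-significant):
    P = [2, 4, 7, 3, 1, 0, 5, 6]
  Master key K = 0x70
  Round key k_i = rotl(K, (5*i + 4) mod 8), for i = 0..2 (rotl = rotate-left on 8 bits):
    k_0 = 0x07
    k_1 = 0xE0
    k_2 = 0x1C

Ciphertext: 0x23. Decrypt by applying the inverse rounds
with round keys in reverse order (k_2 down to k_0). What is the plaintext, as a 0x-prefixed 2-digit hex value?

0x52

s_0 = ciphertext = 0x23
s_1 = InvRound(s_0, k_2) = 0x01
s_2 = InvRound(s_1, k_1) = 0xD6
s_3 = InvRound(s_2, k_0) = 0x52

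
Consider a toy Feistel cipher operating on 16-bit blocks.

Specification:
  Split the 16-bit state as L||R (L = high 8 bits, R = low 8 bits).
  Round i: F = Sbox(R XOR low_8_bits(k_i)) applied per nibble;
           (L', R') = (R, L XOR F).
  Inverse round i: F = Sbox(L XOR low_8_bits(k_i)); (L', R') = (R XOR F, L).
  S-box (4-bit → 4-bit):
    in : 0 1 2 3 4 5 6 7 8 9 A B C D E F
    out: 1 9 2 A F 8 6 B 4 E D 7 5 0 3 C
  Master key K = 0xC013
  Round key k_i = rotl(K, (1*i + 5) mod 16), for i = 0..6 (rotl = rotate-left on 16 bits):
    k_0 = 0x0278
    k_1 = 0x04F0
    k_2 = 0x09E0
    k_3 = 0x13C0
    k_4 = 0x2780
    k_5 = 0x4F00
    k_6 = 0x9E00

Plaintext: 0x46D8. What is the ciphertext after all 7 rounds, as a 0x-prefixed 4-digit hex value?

s_0 = plaintext = 0x46D8
s_1 = Round(s_0, k_0) = 0xD897
s_2 = Round(s_1, k_1) = 0x97B3
s_3 = Round(s_2, k_2) = 0xB31D
s_4 = Round(s_3, k_3) = 0x1DB3
s_5 = Round(s_4, k_4) = 0xB3B7
s_6 = Round(s_5, k_5) = 0xB7C8
s_7 = Round(s_6, k_6) = 0xC8E3

0xC8E3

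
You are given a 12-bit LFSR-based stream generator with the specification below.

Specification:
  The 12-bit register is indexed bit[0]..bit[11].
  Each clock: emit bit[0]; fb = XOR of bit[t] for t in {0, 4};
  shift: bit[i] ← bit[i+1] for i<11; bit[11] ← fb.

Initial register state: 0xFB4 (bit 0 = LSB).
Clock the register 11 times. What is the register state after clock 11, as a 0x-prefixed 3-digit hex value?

0x09F

reg_0 = 0xFB4
clock 1: out=0, reg = 0xFDA
clock 2: out=0, reg = 0xFED
clock 3: out=1, reg = 0xFF6
clock 4: out=0, reg = 0xFFB
clock 5: out=1, reg = 0x7FD
clock 6: out=1, reg = 0x3FE
clock 7: out=0, reg = 0x9FF
clock 8: out=1, reg = 0x4FF
clock 9: out=1, reg = 0x27F
clock 10: out=1, reg = 0x13F
clock 11: out=1, reg = 0x09F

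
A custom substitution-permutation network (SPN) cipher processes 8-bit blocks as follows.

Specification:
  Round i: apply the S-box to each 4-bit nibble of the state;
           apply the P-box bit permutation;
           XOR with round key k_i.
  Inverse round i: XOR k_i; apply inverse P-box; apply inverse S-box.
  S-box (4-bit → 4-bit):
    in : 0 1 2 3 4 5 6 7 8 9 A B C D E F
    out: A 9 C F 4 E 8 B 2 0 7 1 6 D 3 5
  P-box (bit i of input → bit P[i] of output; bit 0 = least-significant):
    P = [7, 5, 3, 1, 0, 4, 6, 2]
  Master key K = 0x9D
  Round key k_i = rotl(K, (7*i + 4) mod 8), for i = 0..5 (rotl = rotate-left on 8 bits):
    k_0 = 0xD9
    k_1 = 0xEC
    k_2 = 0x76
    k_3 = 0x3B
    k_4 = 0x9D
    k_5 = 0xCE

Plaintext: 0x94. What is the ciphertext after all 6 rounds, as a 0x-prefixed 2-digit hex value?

s_0 = plaintext = 0x94
s_1 = Round(s_0, k_0) = 0xD1
s_2 = Round(s_1, k_1) = 0x2B
s_3 = Round(s_2, k_2) = 0xB2
s_4 = Round(s_3, k_3) = 0x30
s_5 = Round(s_4, k_4) = 0xEA
s_6 = Round(s_5, k_5) = 0x77

0x77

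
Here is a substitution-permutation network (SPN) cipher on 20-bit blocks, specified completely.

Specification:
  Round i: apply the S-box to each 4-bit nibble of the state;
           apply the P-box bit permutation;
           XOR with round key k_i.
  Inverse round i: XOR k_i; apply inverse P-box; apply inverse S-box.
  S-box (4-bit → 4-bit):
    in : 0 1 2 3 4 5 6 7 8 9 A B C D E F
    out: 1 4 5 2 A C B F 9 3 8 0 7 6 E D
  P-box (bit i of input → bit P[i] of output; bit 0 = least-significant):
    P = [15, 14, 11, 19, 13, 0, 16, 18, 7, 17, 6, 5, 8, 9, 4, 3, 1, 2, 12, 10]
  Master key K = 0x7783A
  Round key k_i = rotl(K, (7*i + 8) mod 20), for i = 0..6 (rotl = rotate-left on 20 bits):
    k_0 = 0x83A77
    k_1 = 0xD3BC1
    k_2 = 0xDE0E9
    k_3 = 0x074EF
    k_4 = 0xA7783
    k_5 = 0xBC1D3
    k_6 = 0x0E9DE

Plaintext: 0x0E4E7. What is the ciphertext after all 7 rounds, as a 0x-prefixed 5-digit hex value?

0x8FED9

s_0 = plaintext = 0x0E4E7
s_1 = Round(s_0, k_0) = 0x7F04C
s_2 = Round(s_1, k_1) = 0x9E65E
s_3 = Round(s_2, k_2) = 0x2AA57
s_4 = Round(s_3, k_3) = 0xDACC5
s_5 = Round(s_4, k_4) = 0x14F4E
s_6 = Round(s_5, k_5) = 0x79B3A
s_7 = Round(s_6, k_6) = 0x8FED9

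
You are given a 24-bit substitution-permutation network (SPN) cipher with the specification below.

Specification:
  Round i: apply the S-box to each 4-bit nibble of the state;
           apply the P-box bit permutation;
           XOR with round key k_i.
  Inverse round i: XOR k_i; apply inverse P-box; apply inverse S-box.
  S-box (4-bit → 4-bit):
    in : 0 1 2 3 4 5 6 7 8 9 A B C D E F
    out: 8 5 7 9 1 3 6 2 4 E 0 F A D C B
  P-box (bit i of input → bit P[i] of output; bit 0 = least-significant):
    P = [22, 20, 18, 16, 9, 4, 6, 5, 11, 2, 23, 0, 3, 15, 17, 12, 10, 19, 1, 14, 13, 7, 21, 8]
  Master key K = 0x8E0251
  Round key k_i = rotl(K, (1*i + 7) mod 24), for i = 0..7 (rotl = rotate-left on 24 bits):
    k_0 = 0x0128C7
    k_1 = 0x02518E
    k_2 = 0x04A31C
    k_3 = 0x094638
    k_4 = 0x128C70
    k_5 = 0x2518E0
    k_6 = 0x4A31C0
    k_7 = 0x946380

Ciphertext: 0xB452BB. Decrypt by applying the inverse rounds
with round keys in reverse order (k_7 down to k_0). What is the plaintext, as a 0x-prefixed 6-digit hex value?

s_0 = ciphertext = 0xB452BB
s_1 = InvRound(s_0, k_7) = 0xD830CA
s_2 = InvRound(s_1, k_6) = 0x0818A7
s_3 = InvRound(s_2, k_5) = 0x86AC8E
s_4 = InvRound(s_3, k_4) = 0x584696
s_5 = InvRound(s_4, k_3) = 0x78470F
s_6 = InvRound(s_5, k_2) = 0x1B7072
s_7 = InvRound(s_6, k_1) = 0xF7479C
s_8 = InvRound(s_7, k_0) = 0xDD1D22

0xDD1D22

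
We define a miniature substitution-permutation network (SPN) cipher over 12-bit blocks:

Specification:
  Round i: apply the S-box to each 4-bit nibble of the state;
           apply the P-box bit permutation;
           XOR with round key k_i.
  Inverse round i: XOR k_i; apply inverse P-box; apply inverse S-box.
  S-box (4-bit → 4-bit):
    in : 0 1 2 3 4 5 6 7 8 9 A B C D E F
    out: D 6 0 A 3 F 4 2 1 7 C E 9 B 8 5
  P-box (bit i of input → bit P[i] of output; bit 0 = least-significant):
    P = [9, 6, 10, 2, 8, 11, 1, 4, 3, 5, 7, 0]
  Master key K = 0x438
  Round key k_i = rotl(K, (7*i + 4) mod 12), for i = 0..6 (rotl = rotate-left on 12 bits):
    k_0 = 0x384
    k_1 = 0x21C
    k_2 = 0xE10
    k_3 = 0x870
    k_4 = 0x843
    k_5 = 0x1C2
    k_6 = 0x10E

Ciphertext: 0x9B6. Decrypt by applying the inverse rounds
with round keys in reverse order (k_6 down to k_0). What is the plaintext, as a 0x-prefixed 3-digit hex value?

s_0 = ciphertext = 0x9B6
s_1 = InvRound(s_0, k_6) = 0x932
s_2 = InvRound(s_1, k_5) = 0x137
s_3 = InvRound(s_2, k_4) = 0x7D3
s_4 = InvRound(s_3, k_3) = 0xB9F
s_5 = InvRound(s_4, k_2) = 0x0FA
s_6 = InvRound(s_5, k_1) = 0x16D
s_7 = InvRound(s_6, k_0) = 0x524

0x524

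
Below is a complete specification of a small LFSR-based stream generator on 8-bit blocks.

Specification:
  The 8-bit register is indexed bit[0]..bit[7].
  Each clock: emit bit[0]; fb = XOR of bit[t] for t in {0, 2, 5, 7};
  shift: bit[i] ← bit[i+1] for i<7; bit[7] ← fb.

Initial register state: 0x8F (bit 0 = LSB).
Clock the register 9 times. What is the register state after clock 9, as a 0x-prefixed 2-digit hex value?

0x07

reg_0 = 0x8F
clock 1: out=1, reg = 0xC7
clock 2: out=1, reg = 0xE3
clock 3: out=1, reg = 0xF1
clock 4: out=1, reg = 0xF8
clock 5: out=0, reg = 0x7C
clock 6: out=0, reg = 0x3E
clock 7: out=0, reg = 0x1F
clock 8: out=1, reg = 0x0F
clock 9: out=1, reg = 0x07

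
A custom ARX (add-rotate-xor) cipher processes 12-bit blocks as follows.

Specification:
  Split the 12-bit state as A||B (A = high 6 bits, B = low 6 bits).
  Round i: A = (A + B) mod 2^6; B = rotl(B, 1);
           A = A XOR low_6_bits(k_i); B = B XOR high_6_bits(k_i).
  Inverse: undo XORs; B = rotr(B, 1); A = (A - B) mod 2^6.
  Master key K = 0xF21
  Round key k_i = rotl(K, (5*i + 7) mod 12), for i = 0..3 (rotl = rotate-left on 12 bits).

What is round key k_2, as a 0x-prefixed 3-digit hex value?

K = 0xF21
k_0 = rotl(K, (5*0+7) mod 12) = rotl(K, 7) = 0x0F9
k_1 = rotl(K, (5*1+7) mod 12) = rotl(K, 0) = 0xF21
k_2 = rotl(K, (5*2+7) mod 12) = rotl(K, 5) = 0x43E

0x43E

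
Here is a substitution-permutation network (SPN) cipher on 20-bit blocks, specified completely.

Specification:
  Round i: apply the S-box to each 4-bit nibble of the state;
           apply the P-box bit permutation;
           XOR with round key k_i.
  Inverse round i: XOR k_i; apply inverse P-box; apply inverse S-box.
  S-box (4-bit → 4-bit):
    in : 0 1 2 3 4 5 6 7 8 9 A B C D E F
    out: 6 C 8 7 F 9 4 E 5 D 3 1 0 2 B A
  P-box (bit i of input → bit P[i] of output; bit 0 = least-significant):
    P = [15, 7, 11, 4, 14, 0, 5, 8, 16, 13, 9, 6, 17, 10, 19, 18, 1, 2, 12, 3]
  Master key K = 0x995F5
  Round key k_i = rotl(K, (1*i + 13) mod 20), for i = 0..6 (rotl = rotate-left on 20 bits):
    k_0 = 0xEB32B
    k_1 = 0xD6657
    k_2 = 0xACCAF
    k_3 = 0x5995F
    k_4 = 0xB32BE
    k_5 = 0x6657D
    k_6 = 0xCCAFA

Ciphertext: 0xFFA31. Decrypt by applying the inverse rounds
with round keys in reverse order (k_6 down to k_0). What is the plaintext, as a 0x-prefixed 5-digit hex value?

s_0 = ciphertext = 0xFFA31
s_1 = InvRound(s_0, k_6) = 0x9BEDD
s_2 = InvRound(s_1, k_5) = 0x69893
s_3 = InvRound(s_2, k_4) = 0xF1308
s_4 = InvRound(s_3, k_3) = 0xA81D9
s_5 = InvRound(s_4, k_2) = 0xAD291
s_6 = InvRound(s_5, k_1) = 0x3EECA
s_7 = InvRound(s_6, k_0) = 0x67540

0x67540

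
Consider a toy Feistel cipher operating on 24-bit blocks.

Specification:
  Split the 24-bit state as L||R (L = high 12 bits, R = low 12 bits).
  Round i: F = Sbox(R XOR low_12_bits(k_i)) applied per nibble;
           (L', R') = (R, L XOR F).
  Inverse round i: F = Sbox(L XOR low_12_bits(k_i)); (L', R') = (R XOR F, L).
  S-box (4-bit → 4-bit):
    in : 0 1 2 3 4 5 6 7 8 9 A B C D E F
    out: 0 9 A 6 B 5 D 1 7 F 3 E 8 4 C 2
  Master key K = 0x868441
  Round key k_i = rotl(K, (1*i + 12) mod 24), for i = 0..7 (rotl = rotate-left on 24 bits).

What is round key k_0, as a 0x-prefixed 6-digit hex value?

0x441868

K = 0x868441
k_0 = rotl(K, (1*0+12) mod 24) = rotl(K, 12) = 0x441868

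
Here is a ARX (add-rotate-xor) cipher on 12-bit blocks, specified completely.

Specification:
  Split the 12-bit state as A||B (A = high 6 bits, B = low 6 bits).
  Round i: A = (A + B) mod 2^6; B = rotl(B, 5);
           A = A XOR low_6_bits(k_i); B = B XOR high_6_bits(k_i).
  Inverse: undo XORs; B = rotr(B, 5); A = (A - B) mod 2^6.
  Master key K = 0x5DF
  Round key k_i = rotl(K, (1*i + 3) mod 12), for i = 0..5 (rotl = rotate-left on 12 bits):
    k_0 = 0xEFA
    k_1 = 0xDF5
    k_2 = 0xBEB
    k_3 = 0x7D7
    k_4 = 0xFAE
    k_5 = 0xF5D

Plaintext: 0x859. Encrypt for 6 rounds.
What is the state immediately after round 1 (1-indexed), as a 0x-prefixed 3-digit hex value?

0x017

s_0 = plaintext = 0x859
s_1 = Round(s_0, k_0) = 0x017
s_2 = Round(s_1, k_1) = 0x89C
s_3 = Round(s_2, k_2) = 0x561
s_4 = Round(s_3, k_3) = 0x86F
s_5 = Round(s_4, k_4) = 0xF89
s_6 = Round(s_5, k_5) = 0x699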